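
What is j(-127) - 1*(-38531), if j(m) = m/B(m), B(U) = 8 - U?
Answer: 5201558/135 ≈ 38530.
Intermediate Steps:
j(m) = m/(8 - m)
j(-127) - 1*(-38531) = -1*(-127)/(-8 - 127) - 1*(-38531) = -1*(-127)/(-135) + 38531 = -1*(-127)*(-1/135) + 38531 = -127/135 + 38531 = 5201558/135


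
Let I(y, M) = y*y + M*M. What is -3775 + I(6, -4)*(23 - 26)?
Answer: -3931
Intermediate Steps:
I(y, M) = M**2 + y**2 (I(y, M) = y**2 + M**2 = M**2 + y**2)
-3775 + I(6, -4)*(23 - 26) = -3775 + ((-4)**2 + 6**2)*(23 - 26) = -3775 + (16 + 36)*(-3) = -3775 + 52*(-3) = -3775 - 156 = -3931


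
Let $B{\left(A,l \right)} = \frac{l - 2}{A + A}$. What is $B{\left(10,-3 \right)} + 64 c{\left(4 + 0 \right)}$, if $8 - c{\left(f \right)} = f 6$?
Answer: $- \frac{4097}{4} \approx -1024.3$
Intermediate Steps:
$c{\left(f \right)} = 8 - 6 f$ ($c{\left(f \right)} = 8 - f 6 = 8 - 6 f$)
$B{\left(A,l \right)} = \frac{-2 + l}{2 A}$
$B{\left(10,-3 \right)} + 64 c{\left(4 + 0 \right)} = \frac{-2 - 3}{2 \cdot 10} + 64 \left(8 - 6 \left(4 + 0\right)\right) = \frac{1}{2} \cdot \frac{1}{10} \left(-5\right) + 64 \left(8 - 24\right) = - \frac{1}{4} + 64 \left(8 - 24\right) = - \frac{1}{4} + 64 \left(-16\right) = - \frac{1}{4} - 1024 = - \frac{4097}{4}$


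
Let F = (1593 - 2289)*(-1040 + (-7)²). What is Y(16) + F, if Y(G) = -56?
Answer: 689680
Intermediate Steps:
F = 689736 (F = -696*(-1040 + 49) = -696*(-991) = 689736)
Y(16) + F = -56 + 689736 = 689680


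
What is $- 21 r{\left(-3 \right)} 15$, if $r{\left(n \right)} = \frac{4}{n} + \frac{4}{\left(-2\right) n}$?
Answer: $210$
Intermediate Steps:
$r{\left(n \right)} = \frac{2}{n}$ ($r{\left(n \right)} = \frac{4}{n} + 4 \left(- \frac{1}{2 n}\right) = \frac{4}{n} - \frac{2}{n} = \frac{2}{n}$)
$- 21 r{\left(-3 \right)} 15 = - 21 \frac{2}{-3} \cdot 15 = - 21 \cdot 2 \left(- \frac{1}{3}\right) 15 = \left(-21\right) \left(- \frac{2}{3}\right) 15 = 14 \cdot 15 = 210$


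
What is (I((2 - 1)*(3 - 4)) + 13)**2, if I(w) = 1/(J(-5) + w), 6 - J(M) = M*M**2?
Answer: 2859481/16900 ≈ 169.20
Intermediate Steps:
J(M) = 6 - M**3 (J(M) = 6 - M*M**2 = 6 - M**3)
I(w) = 1/(131 + w) (I(w) = 1/((6 - 1*(-5)**3) + w) = 1/((6 - 1*(-125)) + w) = 1/((6 + 125) + w) = 1/(131 + w))
(I((2 - 1)*(3 - 4)) + 13)**2 = (1/(131 + (2 - 1)*(3 - 4)) + 13)**2 = (1/(131 + 1*(-1)) + 13)**2 = (1/(131 - 1) + 13)**2 = (1/130 + 13)**2 = (1691/130)**2 = 2859481/16900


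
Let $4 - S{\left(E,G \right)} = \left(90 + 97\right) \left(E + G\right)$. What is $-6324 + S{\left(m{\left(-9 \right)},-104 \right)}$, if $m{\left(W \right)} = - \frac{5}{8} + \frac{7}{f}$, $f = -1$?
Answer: $\frac{116431}{8} \approx 14554.0$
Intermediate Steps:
$m{\left(W \right)} = - \frac{61}{8}$ ($m{\left(W \right)} = - \frac{5}{8} + \frac{7}{-1} = \left(-5\right) \frac{1}{8} + 7 \left(-1\right) = - \frac{5}{8} - 7 = - \frac{61}{8}$)
$S{\left(E,G \right)} = 4 - 187 E - 187 G$ ($S{\left(E,G \right)} = 4 - \left(90 + 97\right) \left(E + G\right) = 4 - 187 \left(E + G\right) = 4 - \left(187 E + 187 G\right) = 4 - 187 E - 187 G$)
$-6324 + S{\left(m{\left(-9 \right)},-104 \right)} = -6324 - - \frac{167023}{8} = -6324 + \left(4 + \frac{11407}{8} + 19448\right) = -6324 + \frac{167023}{8} = \frac{116431}{8}$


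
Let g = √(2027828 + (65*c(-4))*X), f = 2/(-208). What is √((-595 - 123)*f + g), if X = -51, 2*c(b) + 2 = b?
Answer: √(4667 + 676*√2037773)/26 ≈ 37.874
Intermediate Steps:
c(b) = -1 + b/2
f = -1/104 (f = 2*(-1/208) = -1/104 ≈ -0.0096154)
g = √2037773 (g = √(2027828 + (65*(-1 + (½)*(-4)))*(-51)) = √(2027828 + (65*(-1 - 2))*(-51)) = √(2027828 + (65*(-3))*(-51)) = √(2027828 - 195*(-51)) = √(2027828 + 9945) = √2037773 ≈ 1427.5)
√((-595 - 123)*f + g) = √((-595 - 123)*(-1/104) + √2037773) = √(-718*(-1/104) + √2037773) = √(359/52 + √2037773)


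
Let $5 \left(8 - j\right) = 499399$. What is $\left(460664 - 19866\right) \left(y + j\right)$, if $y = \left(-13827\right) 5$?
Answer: $- \frac{372489297132}{5} \approx -7.4498 \cdot 10^{10}$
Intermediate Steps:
$j = - \frac{499359}{5}$ ($j = 8 - \frac{499399}{5} = - \frac{499359}{5} \approx -99872.0$)
$y = -69135$
$\left(460664 - 19866\right) \left(y + j\right) = \left(460664 - 19866\right) \left(-69135 - \frac{499359}{5}\right) = 440798 \left(- \frac{845034}{5}\right) = - \frac{372489297132}{5}$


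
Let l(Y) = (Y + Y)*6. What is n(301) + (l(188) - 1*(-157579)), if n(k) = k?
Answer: 160136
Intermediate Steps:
l(Y) = 12*Y (l(Y) = (2*Y)*6 = 12*Y)
n(301) + (l(188) - 1*(-157579)) = 301 + (12*188 - 1*(-157579)) = 301 + (2256 + 157579) = 301 + 159835 = 160136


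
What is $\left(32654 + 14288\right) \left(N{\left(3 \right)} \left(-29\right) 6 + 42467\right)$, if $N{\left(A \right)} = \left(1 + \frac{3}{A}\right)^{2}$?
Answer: $1960814282$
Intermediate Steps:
$\left(32654 + 14288\right) \left(N{\left(3 \right)} \left(-29\right) 6 + 42467\right) = \left(32654 + 14288\right) \left(\frac{\left(3 + 3\right)^{2}}{9} \left(-29\right) 6 + 42467\right) = 46942 \left(\frac{6^{2}}{9} \left(-29\right) 6 + 42467\right) = 46942 \left(\frac{1}{9} \cdot 36 \left(-29\right) 6 + 42467\right) = 46942 \left(4 \left(-29\right) 6 + 42467\right) = 46942 \left(\left(-116\right) 6 + 42467\right) = 46942 \left(-696 + 42467\right) = 46942 \cdot 41771 = 1960814282$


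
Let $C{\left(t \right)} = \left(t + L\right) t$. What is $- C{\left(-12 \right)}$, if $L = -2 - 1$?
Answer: $-180$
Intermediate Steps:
$L = -3$
$C{\left(t \right)} = t \left(-3 + t\right)$ ($C{\left(t \right)} = \left(t - 3\right) t = \left(-3 + t\right) t = t \left(-3 + t\right)$)
$- C{\left(-12 \right)} = - \left(-12\right) \left(-3 - 12\right) = - \left(-12\right) \left(-15\right) = \left(-1\right) 180 = -180$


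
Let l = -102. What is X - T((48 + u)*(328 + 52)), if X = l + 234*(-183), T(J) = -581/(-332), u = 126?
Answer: -171703/4 ≈ -42926.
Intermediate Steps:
T(J) = 7/4 (T(J) = -581*(-1/332) = 7/4)
X = -42924 (X = -102 + 234*(-183) = -102 - 42822 = -42924)
X - T((48 + u)*(328 + 52)) = -42924 - 1*7/4 = -42924 - 7/4 = -171703/4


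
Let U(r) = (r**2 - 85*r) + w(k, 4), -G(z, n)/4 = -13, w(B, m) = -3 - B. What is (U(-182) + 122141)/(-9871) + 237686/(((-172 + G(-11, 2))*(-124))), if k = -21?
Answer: -97303067/73440240 ≈ -1.3249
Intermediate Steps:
G(z, n) = 52 (G(z, n) = -4*(-13) = 52)
U(r) = 18 + r**2 - 85*r (U(r) = (r**2 - 85*r) + (-3 - 1*(-21)) = (r**2 - 85*r) + (-3 + 21) = (r**2 - 85*r) + 18 = 18 + r**2 - 85*r)
(U(-182) + 122141)/(-9871) + 237686/(((-172 + G(-11, 2))*(-124))) = ((18 + (-182)**2 - 85*(-182)) + 122141)/(-9871) + 237686/(((-172 + 52)*(-124))) = ((18 + 33124 + 15470) + 122141)*(-1/9871) + 237686/((-120*(-124))) = (48612 + 122141)*(-1/9871) + 237686/14880 = 170753*(-1/9871) + 237686*(1/14880) = -170753/9871 + 118843/7440 = -97303067/73440240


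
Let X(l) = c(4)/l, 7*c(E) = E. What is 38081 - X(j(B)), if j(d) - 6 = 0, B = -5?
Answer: 799699/21 ≈ 38081.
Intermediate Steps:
c(E) = E/7
j(d) = 6 (j(d) = 6 + 0 = 6)
X(l) = 4/(7*l) (X(l) = ((1/7)*4)/l = 4/(7*l))
38081 - X(j(B)) = 38081 - 4/(7*6) = 38081 - 1*2/21 = 38081 - 2/21 = 799699/21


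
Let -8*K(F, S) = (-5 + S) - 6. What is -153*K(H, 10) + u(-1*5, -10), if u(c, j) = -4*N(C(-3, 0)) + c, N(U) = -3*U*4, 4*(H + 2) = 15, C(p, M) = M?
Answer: -193/8 ≈ -24.125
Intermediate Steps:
H = 7/4 (H = -2 + (1/4)*15 = -2 + 15/4 = 7/4 ≈ 1.7500)
N(U) = -12*U
u(c, j) = c (u(c, j) = -(-48)*0 + c = -4*0 + c = 0 + c = c)
K(F, S) = 11/8 - S/8 (K(F, S) = -((-5 + S) - 6)/8 = -(-11 + S)/8 = 11/8 - S/8)
-153*K(H, 10) + u(-1*5, -10) = -153*(11/8 - 1/8*10) - 1*5 = -153*(11/8 - 5/4) - 5 = -153*1/8 - 5 = -153/8 - 5 = -193/8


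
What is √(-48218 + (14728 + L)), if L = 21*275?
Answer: I*√27715 ≈ 166.48*I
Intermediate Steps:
L = 5775
√(-48218 + (14728 + L)) = √(-48218 + (14728 + 5775)) = √(-48218 + 20503) = √(-27715) = I*√27715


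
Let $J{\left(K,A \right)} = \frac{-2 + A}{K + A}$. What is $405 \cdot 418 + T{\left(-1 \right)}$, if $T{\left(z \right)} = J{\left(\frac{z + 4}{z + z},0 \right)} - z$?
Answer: $\frac{507877}{3} \approx 1.6929 \cdot 10^{5}$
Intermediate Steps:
$J{\left(K,A \right)} = \frac{-2 + A}{A + K}$
$T{\left(z \right)} = - z - \frac{4 z}{4 + z}$ ($T{\left(z \right)} = \frac{-2 + 0}{0 + \frac{z + 4}{z + z}} - z = \frac{1}{0 + \frac{4 + z}{2 z}} \left(-2\right) - z = \frac{1}{\frac{1}{2} \frac{1}{z} \left(4 + z\right)} \left(-2\right) - z = \frac{2 z}{4 + z} \left(-2\right) - z = - \frac{4 z}{4 + z} - z = - z - \frac{4 z}{4 + z}$)
$405 \cdot 418 + T{\left(-1 \right)} = 405 \cdot 418 - \frac{-8 - -1}{4 - 1} = 169290 - \frac{-8 + 1}{3} = 169290 - \frac{1}{3} \left(-7\right) = 169290 + \frac{7}{3} = \frac{507877}{3}$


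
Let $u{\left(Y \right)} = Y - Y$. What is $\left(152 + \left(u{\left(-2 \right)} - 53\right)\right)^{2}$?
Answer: $9801$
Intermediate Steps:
$u{\left(Y \right)} = 0$
$\left(152 + \left(u{\left(-2 \right)} - 53\right)\right)^{2} = \left(152 + \left(0 - 53\right)\right)^{2} = \left(152 - 53\right)^{2} = 99^{2} = 9801$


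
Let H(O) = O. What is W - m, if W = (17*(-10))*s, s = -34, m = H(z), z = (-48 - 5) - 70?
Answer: 5903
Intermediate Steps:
z = -123 (z = -53 - 70 = -123)
m = -123
W = 5780 (W = (17*(-10))*(-34) = -170*(-34) = 5780)
W - m = 5780 - 1*(-123) = 5780 + 123 = 5903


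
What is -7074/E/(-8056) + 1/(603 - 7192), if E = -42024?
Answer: -64192655/371779211936 ≈ -0.00017266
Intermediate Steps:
-7074/E/(-8056) + 1/(603 - 7192) = -7074/(-42024)/(-8056) + 1/(603 - 7192) = -7074*(-1/42024)*(-1/8056) + 1/(-6589) = (1179/7004)*(-1/8056) - 1/6589 = -1179/56424224 - 1/6589 = -64192655/371779211936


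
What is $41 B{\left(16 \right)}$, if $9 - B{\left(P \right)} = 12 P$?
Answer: $-7503$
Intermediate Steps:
$B{\left(P \right)} = 9 - 12 P$
$41 B{\left(16 \right)} = 41 \left(9 - 192\right) = 41 \left(-183\right) = -7503$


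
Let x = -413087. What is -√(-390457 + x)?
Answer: -2*I*√200886 ≈ -896.41*I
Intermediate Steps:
-√(-390457 + x) = -√(-390457 - 413087) = -√(-803544) = -2*I*√200886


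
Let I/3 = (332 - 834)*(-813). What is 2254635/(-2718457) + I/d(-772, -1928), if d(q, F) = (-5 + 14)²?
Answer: 369804035479/24466113 ≈ 15115.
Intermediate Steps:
I = 1224378 (I = 3*((332 - 834)*(-813)) = 3*(-502*(-813)) = 3*408126 = 1224378)
d(q, F) = 81 (d(q, F) = 9² = 81)
2254635/(-2718457) + I/d(-772, -1928) = 2254635/(-2718457) + 1224378/81 = 2254635*(-1/2718457) + 1224378*(1/81) = -2254635/2718457 + 136042/9 = 369804035479/24466113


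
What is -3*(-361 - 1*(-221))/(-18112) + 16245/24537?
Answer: 23660325/37034512 ≈ 0.63887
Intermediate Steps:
-3*(-361 - 1*(-221))/(-18112) + 16245/24537 = -3*(-361 + 221)*(-1/18112) + 16245*(1/24537) = -3*(-140)*(-1/18112) + 5415/8179 = 420*(-1/18112) + 5415/8179 = -105/4528 + 5415/8179 = 23660325/37034512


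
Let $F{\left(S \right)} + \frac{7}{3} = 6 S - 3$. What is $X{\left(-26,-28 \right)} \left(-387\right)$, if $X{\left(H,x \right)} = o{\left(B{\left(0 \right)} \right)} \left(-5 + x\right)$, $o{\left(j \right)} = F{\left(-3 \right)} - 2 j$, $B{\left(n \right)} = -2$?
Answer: $-246906$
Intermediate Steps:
$F{\left(S \right)} = - \frac{16}{3} + 6 S$ ($F{\left(S \right)} = - \frac{7}{3} + \left(6 S - 3\right) = - \frac{7}{3} + \left(-3 + 6 S\right) = - \frac{16}{3} + 6 S$)
$o{\left(j \right)} = - \frac{70}{3} - 2 j$ ($o{\left(j \right)} = \left(- \frac{16}{3} + 6 \left(-3\right)\right) - 2 j = \left(- \frac{16}{3} - 18\right) - 2 j = - \frac{70}{3} - 2 j$)
$X{\left(H,x \right)} = \frac{290}{3} - \frac{58 x}{3}$ ($X{\left(H,x \right)} = \left(- \frac{70}{3} - -4\right) \left(-5 + x\right) = \left(- \frac{70}{3} + 4\right) \left(-5 + x\right) = - \frac{58 \left(-5 + x\right)}{3} = \frac{290}{3} - \frac{58 x}{3}$)
$X{\left(-26,-28 \right)} \left(-387\right) = \left(\frac{290}{3} - - \frac{1624}{3}\right) \left(-387\right) = \left(\frac{290}{3} + \frac{1624}{3}\right) \left(-387\right) = 638 \left(-387\right) = -246906$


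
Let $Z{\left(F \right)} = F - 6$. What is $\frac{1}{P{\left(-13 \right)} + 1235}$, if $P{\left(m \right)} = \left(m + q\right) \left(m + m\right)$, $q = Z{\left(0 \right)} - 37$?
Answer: $\frac{1}{2691} \approx 0.00037161$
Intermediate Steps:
$Z{\left(F \right)} = -6 + F$ ($Z{\left(F \right)} = F - 6 = -6 + F$)
$q = -43$ ($q = \left(-6 + 0\right) - 37 = -6 - 37 = -43$)
$P{\left(m \right)} = 2 m \left(-43 + m\right)$ ($P{\left(m \right)} = \left(m - 43\right) \left(m + m\right) = \left(-43 + m\right) 2 m = 2 m \left(-43 + m\right)$)
$\frac{1}{P{\left(-13 \right)} + 1235} = \frac{1}{2 \left(-13\right) \left(-43 - 13\right) + 1235} = \frac{1}{2 \left(-13\right) \left(-56\right) + 1235} = \frac{1}{1456 + 1235} = \frac{1}{2691}$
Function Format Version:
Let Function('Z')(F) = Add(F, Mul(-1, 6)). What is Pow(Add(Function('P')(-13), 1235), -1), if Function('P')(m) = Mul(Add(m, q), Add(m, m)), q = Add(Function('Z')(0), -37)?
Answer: Rational(1, 2691) ≈ 0.00037161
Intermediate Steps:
Function('Z')(F) = Add(-6, F) (Function('Z')(F) = Add(F, -6) = Add(-6, F))
q = -43 (q = Add(Add(-6, 0), -37) = Add(-6, -37) = -43)
Function('P')(m) = Mul(2, m, Add(-43, m)) (Function('P')(m) = Mul(Add(m, -43), Add(m, m)) = Mul(Add(-43, m), Mul(2, m)) = Mul(2, m, Add(-43, m)))
Pow(Add(Function('P')(-13), 1235), -1) = Pow(Add(Mul(2, -13, Add(-43, -13)), 1235), -1) = Pow(Add(Mul(2, -13, -56), 1235), -1) = Pow(Add(1456, 1235), -1) = Pow(2691, -1) = Rational(1, 2691)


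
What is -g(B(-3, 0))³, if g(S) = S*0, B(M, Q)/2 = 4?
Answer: 0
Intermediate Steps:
B(M, Q) = 8 (B(M, Q) = 2*4 = 8)
g(S) = 0
-g(B(-3, 0))³ = -1*0³ = -1*0 = 0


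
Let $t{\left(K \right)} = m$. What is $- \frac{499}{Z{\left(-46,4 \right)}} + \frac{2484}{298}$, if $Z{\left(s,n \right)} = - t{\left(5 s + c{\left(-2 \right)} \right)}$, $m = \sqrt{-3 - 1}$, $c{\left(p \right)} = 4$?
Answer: $\frac{1242}{149} - \frac{499 i}{2} \approx 8.3356 - 249.5 i$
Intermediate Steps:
$m = 2 i$ ($m = \sqrt{-4} = 2 i \approx 2.0 i$)
$t{\left(K \right)} = 2 i$
$Z{\left(s,n \right)} = - 2 i$
$- \frac{499}{Z{\left(-46,4 \right)}} + \frac{2484}{298} = - \frac{499}{\left(-2\right) i} + \frac{2484}{298} = - 499 \frac{i}{2} + 2484 \cdot \frac{1}{298} = - \frac{499 i}{2} + \frac{1242}{149} = \frac{1242}{149} - \frac{499 i}{2}$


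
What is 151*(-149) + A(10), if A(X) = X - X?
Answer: -22499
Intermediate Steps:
A(X) = 0
151*(-149) + A(10) = 151*(-149) + 0 = -22499 + 0 = -22499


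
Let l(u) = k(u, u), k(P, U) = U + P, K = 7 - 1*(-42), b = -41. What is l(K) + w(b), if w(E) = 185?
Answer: 283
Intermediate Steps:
K = 49 (K = 7 + 42 = 49)
k(P, U) = P + U
l(u) = 2*u (l(u) = u + u = 2*u)
l(K) + w(b) = 2*49 + 185 = 98 + 185 = 283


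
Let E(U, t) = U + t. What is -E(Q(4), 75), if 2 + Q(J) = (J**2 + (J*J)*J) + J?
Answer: -157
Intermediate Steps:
Q(J) = -2 + J + J**2 + J**3 (Q(J) = -2 + ((J**2 + (J*J)*J) + J) = -2 + ((J**2 + J**2*J) + J) = -2 + ((J**2 + J**3) + J) = -2 + (J + J**2 + J**3) = -2 + J + J**2 + J**3)
-E(Q(4), 75) = -((-2 + 4 + 4**2 + 4**3) + 75) = -((-2 + 4 + 16 + 64) + 75) = -(82 + 75) = -1*157 = -157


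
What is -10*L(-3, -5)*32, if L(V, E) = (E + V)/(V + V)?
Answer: -1280/3 ≈ -426.67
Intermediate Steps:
L(V, E) = (E + V)/(2*V) (L(V, E) = (E + V)/((2*V)) = (E + V)*(1/(2*V)) = (E + V)/(2*V))
-10*L(-3, -5)*32 = -5*(-5 - 3)/(-3)*32 = -5*(-1)*(-8)/3*32 = -10*4/3*32 = -40/3*32 = -1280/3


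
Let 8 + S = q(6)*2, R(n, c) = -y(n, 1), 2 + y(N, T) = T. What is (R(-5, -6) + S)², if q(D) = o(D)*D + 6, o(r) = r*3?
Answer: 48841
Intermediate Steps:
y(N, T) = -2 + T
R(n, c) = 1 (R(n, c) = -(-2 + 1) = -1*(-1) = 1)
o(r) = 3*r
q(D) = 6 + 3*D² (q(D) = (3*D)*D + 6 = 3*D² + 6 = 6 + 3*D²)
S = 220 (S = -8 + (6 + 3*6²)*2 = -8 + (6 + 3*36)*2 = -8 + (6 + 108)*2 = -8 + 114*2 = -8 + 228 = 220)
(R(-5, -6) + S)² = (1 + 220)² = 221² = 48841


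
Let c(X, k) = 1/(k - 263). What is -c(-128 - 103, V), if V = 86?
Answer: 1/177 ≈ 0.0056497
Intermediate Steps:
c(X, k) = 1/(-263 + k)
-c(-128 - 103, V) = -1/(-263 + 86) = -1/(-177) = -1*(-1/177) = 1/177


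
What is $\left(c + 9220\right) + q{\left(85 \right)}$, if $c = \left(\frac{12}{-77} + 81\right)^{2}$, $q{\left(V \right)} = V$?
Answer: $\frac{93919970}{5929} \approx 15841.0$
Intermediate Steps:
$c = \frac{38750625}{5929}$ ($c = \left(12 \left(- \frac{1}{77}\right) + 81\right)^{2} = \left(- \frac{12}{77} + 81\right)^{2} = \left(\frac{6225}{77}\right)^{2} = \frac{38750625}{5929} \approx 6535.8$)
$\left(c + 9220\right) + q{\left(85 \right)} = \left(\frac{38750625}{5929} + 9220\right) + 85 = \frac{93416005}{5929} + 85 = \frac{93919970}{5929}$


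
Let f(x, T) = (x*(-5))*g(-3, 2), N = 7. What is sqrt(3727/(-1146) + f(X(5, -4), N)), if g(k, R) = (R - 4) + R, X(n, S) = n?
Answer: I*sqrt(4271142)/1146 ≈ 1.8034*I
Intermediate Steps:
g(k, R) = -4 + 2*R (g(k, R) = (-4 + R) + R = -4 + 2*R)
f(x, T) = 0 (f(x, T) = (x*(-5))*(-4 + 2*2) = (-5*x)*(-4 + 4) = -5*x*0 = 0)
sqrt(3727/(-1146) + f(X(5, -4), N)) = sqrt(3727/(-1146) + 0) = sqrt(3727*(-1/1146) + 0) = sqrt(-3727/1146 + 0) = sqrt(-3727/1146) = I*sqrt(4271142)/1146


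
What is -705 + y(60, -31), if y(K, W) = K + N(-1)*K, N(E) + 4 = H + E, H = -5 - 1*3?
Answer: -1425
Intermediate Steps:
H = -8 (H = -5 - 3 = -8)
N(E) = -12 + E (N(E) = -4 + (-8 + E) = -12 + E)
y(K, W) = -12*K (y(K, W) = K + (-12 - 1)*K = K - 13*K = -12*K)
-705 + y(60, -31) = -705 - 12*60 = -705 - 720 = -1425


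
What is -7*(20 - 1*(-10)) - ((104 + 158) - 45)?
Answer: -427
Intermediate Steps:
-7*(20 - 1*(-10)) - ((104 + 158) - 45) = -7*(20 + 10) - (262 - 45) = -7*30 - 1*217 = -210 - 217 = -427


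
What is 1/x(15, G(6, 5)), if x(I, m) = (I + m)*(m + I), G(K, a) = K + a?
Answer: 1/676 ≈ 0.0014793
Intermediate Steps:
x(I, m) = (I + m)**2 (x(I, m) = (I + m)*(I + m) = (I + m)**2)
1/x(15, G(6, 5)) = 1/((15 + (6 + 5))**2) = 1/((15 + 11)**2) = 1/(26**2) = 1/676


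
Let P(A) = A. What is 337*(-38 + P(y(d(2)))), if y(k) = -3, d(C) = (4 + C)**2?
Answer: -13817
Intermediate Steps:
337*(-38 + P(y(d(2)))) = 337*(-38 - 3) = 337*(-41) = -13817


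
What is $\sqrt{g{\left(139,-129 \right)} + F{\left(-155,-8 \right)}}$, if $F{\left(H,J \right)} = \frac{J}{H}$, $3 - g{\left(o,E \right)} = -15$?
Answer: $\frac{\sqrt{433690}}{155} \approx 4.2487$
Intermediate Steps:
$g{\left(o,E \right)} = 18$ ($g{\left(o,E \right)} = 3 - -15 = 3 + 15 = 18$)
$\sqrt{g{\left(139,-129 \right)} + F{\left(-155,-8 \right)}} = \sqrt{18 - \frac{8}{-155}} = \sqrt{18 - - \frac{8}{155}} = \sqrt{18 + \frac{8}{155}} = \sqrt{\frac{2798}{155}} = \frac{\sqrt{433690}}{155}$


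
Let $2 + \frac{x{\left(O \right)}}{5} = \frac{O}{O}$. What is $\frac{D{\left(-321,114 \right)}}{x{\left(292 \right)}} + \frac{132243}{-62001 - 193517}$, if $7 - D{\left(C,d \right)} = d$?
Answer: $\frac{26679211}{1277590} \approx 20.882$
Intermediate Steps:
$x{\left(O \right)} = -5$ ($x{\left(O \right)} = -10 + 5 \frac{O}{O} = -10 + 5 \cdot 1 = -10 + 5 = -5$)
$D{\left(C,d \right)} = 7 - d$
$\frac{D{\left(-321,114 \right)}}{x{\left(292 \right)}} + \frac{132243}{-62001 - 193517} = \frac{7 - 114}{-5} + \frac{132243}{-62001 - 193517} = \left(7 - 114\right) \left(- \frac{1}{5}\right) + \frac{132243}{-255518} = \left(-107\right) \left(- \frac{1}{5}\right) + 132243 \left(- \frac{1}{255518}\right) = \frac{107}{5} - \frac{132243}{255518} = \frac{26679211}{1277590}$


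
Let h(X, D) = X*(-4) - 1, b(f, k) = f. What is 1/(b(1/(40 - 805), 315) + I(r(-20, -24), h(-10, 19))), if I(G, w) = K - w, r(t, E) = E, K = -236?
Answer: -765/210376 ≈ -0.0036363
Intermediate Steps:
h(X, D) = -1 - 4*X (h(X, D) = -4*X - 1 = -1 - 4*X)
I(G, w) = -236 - w
1/(b(1/(40 - 805), 315) + I(r(-20, -24), h(-10, 19))) = 1/(1/(40 - 805) + (-236 - (-1 - 4*(-10)))) = 1/(1/(-765) + (-236 - (-1 + 40))) = 1/(-1/765 + (-236 - 1*39)) = 1/(-1/765 + (-236 - 39)) = 1/(-1/765 - 275) = 1/(-210376/765) = -765/210376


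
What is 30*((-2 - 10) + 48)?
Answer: 1080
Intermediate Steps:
30*((-2 - 10) + 48) = 30*(-12 + 48) = 30*36 = 1080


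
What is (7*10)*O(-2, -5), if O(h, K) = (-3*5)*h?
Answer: 2100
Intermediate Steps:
O(h, K) = -15*h
(7*10)*O(-2, -5) = (7*10)*(-15*(-2)) = 70*30 = 2100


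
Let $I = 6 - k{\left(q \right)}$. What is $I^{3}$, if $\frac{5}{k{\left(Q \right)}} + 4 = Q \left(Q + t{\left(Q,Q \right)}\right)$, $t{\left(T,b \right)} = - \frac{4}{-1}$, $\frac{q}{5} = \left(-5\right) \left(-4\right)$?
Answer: $\frac{242632024290811}{1123566579136} \approx 215.95$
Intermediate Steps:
$q = 100$ ($q = 5 \left(\left(-5\right) \left(-4\right)\right) = 5 \cdot 20 = 100$)
$t{\left(T,b \right)} = 4$ ($t{\left(T,b \right)} = \left(-4\right) \left(-1\right) = 4$)
$k{\left(Q \right)} = \frac{5}{-4 + Q \left(4 + Q\right)}$ ($k{\left(Q \right)} = \frac{5}{-4 + Q \left(Q + 4\right)} = \frac{5}{-4 + Q \left(4 + Q\right)}$)
$I = \frac{62371}{10396}$ ($I = 6 - \frac{5}{-4 + 100^{2} + 4 \cdot 100} = 6 - \frac{5}{-4 + 10000 + 400} = 6 - \frac{5}{10396} = \frac{62371}{10396} \approx 5.9995$)
$I^{3} = \left(\frac{62371}{10396}\right)^{3} = \frac{242632024290811}{1123566579136}$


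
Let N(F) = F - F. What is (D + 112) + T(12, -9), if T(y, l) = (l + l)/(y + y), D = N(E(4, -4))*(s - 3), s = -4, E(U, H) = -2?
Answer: 445/4 ≈ 111.25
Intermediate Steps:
N(F) = 0
D = 0 (D = 0*(-4 - 3) = 0*(-7) = 0)
T(y, l) = l/y (T(y, l) = (2*l)/((2*y)) = (2*l)*(1/(2*y)) = l/y)
(D + 112) + T(12, -9) = (0 + 112) - 9/12 = 112 - 9*1/12 = 112 - 3/4 = 445/4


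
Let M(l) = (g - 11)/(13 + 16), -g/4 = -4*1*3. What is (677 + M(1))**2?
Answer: 386908900/841 ≈ 4.6006e+5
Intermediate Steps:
g = 48 (g = -4*(-4*1)*3 = -(-16)*3 = -4*(-12) = 48)
M(l) = 37/29 (M(l) = (48 - 11)/(13 + 16) = 37/29)
(677 + M(1))**2 = (677 + 37/29)**2 = (19670/29)**2 = 386908900/841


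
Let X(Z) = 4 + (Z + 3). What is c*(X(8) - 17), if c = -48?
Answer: 96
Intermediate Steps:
X(Z) = 7 + Z (X(Z) = 4 + (3 + Z) = 7 + Z)
c*(X(8) - 17) = -48*((7 + 8) - 17) = -48*(15 - 17) = -48*(-2) = 96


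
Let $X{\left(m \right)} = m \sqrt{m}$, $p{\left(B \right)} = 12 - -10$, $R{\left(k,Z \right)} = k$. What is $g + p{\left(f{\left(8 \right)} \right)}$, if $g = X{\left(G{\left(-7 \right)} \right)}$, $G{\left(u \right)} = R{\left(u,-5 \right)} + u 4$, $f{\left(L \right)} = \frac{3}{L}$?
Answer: $22 - 35 i \sqrt{35} \approx 22.0 - 207.06 i$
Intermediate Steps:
$p{\left(B \right)} = 22$ ($p{\left(B \right)} = 12 + 10 = 22$)
$G{\left(u \right)} = 5 u$ ($G{\left(u \right)} = u + u 4 = u + 4 u = 5 u$)
$X{\left(m \right)} = m^{\frac{3}{2}}$
$g = - 35 i \sqrt{35}$ ($g = \left(5 \left(-7\right)\right)^{\frac{3}{2}} = \left(-35\right)^{\frac{3}{2}} = - 35 i \sqrt{35} \approx - 207.06 i$)
$g + p{\left(f{\left(8 \right)} \right)} = - 35 i \sqrt{35} + 22 = 22 - 35 i \sqrt{35}$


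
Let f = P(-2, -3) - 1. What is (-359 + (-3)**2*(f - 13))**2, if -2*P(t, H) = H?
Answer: 889249/4 ≈ 2.2231e+5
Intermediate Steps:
P(t, H) = -H/2
f = 1/2 (f = -1/2*(-3) - 1 = 3/2 - 1 = 1/2 ≈ 0.50000)
(-359 + (-3)**2*(f - 13))**2 = (-359 + (-3)**2*(1/2 - 13))**2 = (-359 + 9*(-25/2))**2 = (-359 - 225/2)**2 = (-943/2)**2 = 889249/4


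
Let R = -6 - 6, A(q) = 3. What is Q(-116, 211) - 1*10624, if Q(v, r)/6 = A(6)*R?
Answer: -10840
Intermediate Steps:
R = -12
Q(v, r) = -216 (Q(v, r) = 6*(3*(-12)) = 6*(-36) = -216)
Q(-116, 211) - 1*10624 = -216 - 1*10624 = -216 - 10624 = -10840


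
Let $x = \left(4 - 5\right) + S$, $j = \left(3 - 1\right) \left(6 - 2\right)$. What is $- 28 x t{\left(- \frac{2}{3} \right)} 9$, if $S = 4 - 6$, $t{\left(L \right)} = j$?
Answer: $6048$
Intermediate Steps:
$j = 8$ ($j = 2 \cdot 4 = 8$)
$t{\left(L \right)} = 8$
$S = -2$ ($S = 4 - 6 = -2$)
$x = -3$ ($x = \left(4 - 5\right) - 2 = -1 - 2 = -3$)
$- 28 x t{\left(- \frac{2}{3} \right)} 9 = - 28 \left(-3\right) 8 \cdot 9 = - 28 \left(\left(-24\right) 9\right) = \left(-28\right) \left(-216\right) = 6048$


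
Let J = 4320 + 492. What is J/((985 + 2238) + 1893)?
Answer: 1203/1279 ≈ 0.94058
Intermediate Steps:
J = 4812
J/((985 + 2238) + 1893) = 4812/((985 + 2238) + 1893) = 4812/(3223 + 1893) = 4812/5116 = 4812*(1/5116) = 1203/1279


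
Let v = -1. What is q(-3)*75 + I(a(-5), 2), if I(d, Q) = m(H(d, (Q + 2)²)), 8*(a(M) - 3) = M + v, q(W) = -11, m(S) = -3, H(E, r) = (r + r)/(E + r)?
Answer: -828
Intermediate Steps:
H(E, r) = 2*r/(E + r) (H(E, r) = (2*r)/(E + r) = 2*r/(E + r))
a(M) = 23/8 + M/8 (a(M) = 3 + (M - 1)/8 = 3 + (-1 + M)/8 = 3 + (-⅛ + M/8) = 23/8 + M/8)
I(d, Q) = -3
q(-3)*75 + I(a(-5), 2) = -11*75 - 3 = -825 - 3 = -828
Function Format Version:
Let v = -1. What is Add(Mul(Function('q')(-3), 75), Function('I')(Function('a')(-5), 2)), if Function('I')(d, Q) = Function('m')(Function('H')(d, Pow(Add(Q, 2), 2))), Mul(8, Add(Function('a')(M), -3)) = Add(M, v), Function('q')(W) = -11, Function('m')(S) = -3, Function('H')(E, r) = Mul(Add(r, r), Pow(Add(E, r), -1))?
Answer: -828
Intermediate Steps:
Function('H')(E, r) = Mul(2, r, Pow(Add(E, r), -1)) (Function('H')(E, r) = Mul(Mul(2, r), Pow(Add(E, r), -1)) = Mul(2, r, Pow(Add(E, r), -1)))
Function('a')(M) = Add(Rational(23, 8), Mul(Rational(1, 8), M)) (Function('a')(M) = Add(3, Mul(Rational(1, 8), Add(M, -1))) = Add(3, Mul(Rational(1, 8), Add(-1, M))) = Add(3, Add(Rational(-1, 8), Mul(Rational(1, 8), M))) = Add(Rational(23, 8), Mul(Rational(1, 8), M)))
Function('I')(d, Q) = -3
Add(Mul(Function('q')(-3), 75), Function('I')(Function('a')(-5), 2)) = Add(Mul(-11, 75), -3) = Add(-825, -3) = -828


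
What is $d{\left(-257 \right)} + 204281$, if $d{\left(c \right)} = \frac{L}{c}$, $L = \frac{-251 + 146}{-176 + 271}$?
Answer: $\frac{997504144}{4883} \approx 2.0428 \cdot 10^{5}$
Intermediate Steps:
$L = - \frac{21}{19}$ ($L = - \frac{105}{95} = \left(-105\right) \frac{1}{95} = - \frac{21}{19} \approx -1.1053$)
$d{\left(c \right)} = - \frac{21}{19 c}$
$d{\left(-257 \right)} + 204281 = - \frac{21}{19 \left(-257\right)} + 204281 = \left(- \frac{21}{19}\right) \left(- \frac{1}{257}\right) + 204281 = \frac{21}{4883} + 204281 = \frac{997504144}{4883}$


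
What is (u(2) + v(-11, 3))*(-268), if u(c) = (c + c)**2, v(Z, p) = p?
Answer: -5092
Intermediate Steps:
u(c) = 4*c**2 (u(c) = (2*c)**2 = 4*c**2)
(u(2) + v(-11, 3))*(-268) = (4*2**2 + 3)*(-268) = (4*4 + 3)*(-268) = (16 + 3)*(-268) = 19*(-268) = -5092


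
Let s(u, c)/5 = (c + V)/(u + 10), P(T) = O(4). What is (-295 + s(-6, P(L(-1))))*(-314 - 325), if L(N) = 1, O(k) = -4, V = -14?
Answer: 405765/2 ≈ 2.0288e+5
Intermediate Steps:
P(T) = -4
s(u, c) = 5*(-14 + c)/(10 + u) (s(u, c) = 5*((c - 14)/(u + 10)) = 5*((-14 + c)/(10 + u)) = 5*(-14 + c)/(10 + u))
(-295 + s(-6, P(L(-1))))*(-314 - 325) = (-295 + 5*(-14 - 4)/(10 - 6))*(-314 - 325) = (-295 + 5*(-18)/4)*(-639) = (-295 + 5*(¼)*(-18))*(-639) = (-295 - 45/2)*(-639) = -635/2*(-639) = 405765/2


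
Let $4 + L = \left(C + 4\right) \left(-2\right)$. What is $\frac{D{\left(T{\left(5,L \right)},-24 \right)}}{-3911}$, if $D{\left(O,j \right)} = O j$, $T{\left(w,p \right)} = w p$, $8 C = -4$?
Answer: $- \frac{1320}{3911} \approx -0.33751$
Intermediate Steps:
$C = - \frac{1}{2}$ ($C = \frac{1}{8} \left(-4\right) = - \frac{1}{2} \approx -0.5$)
$L = -11$ ($L = -4 + \left(- \frac{1}{2} + 4\right) \left(-2\right) = -4 + \frac{7}{2} \left(-2\right) = -4 - 7 = -11$)
$T{\left(w,p \right)} = p w$
$\frac{D{\left(T{\left(5,L \right)},-24 \right)}}{-3911} = \frac{\left(-11\right) 5 \left(-24\right)}{-3911} = \left(-55\right) \left(-24\right) \left(- \frac{1}{3911}\right) = 1320 \left(- \frac{1}{3911}\right) = - \frac{1320}{3911}$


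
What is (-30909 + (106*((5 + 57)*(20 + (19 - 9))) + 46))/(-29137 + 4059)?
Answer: -166297/25078 ≈ -6.6312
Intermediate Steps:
(-30909 + (106*((5 + 57)*(20 + (19 - 9))) + 46))/(-29137 + 4059) = (-30909 + (106*(62*(20 + 10)) + 46))/(-25078) = (-30909 + (106*(62*30) + 46))*(-1/25078) = (-30909 + (106*1860 + 46))*(-1/25078) = (-30909 + (197160 + 46))*(-1/25078) = (-30909 + 197206)*(-1/25078) = 166297*(-1/25078) = -166297/25078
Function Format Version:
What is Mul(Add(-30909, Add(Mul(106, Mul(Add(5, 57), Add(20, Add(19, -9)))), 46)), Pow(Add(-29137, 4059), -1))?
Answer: Rational(-166297, 25078) ≈ -6.6312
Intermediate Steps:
Mul(Add(-30909, Add(Mul(106, Mul(Add(5, 57), Add(20, Add(19, -9)))), 46)), Pow(Add(-29137, 4059), -1)) = Mul(Add(-30909, Add(Mul(106, Mul(62, Add(20, 10))), 46)), Pow(-25078, -1)) = Mul(Add(-30909, Add(Mul(106, Mul(62, 30)), 46)), Rational(-1, 25078)) = Mul(Add(-30909, Add(Mul(106, 1860), 46)), Rational(-1, 25078)) = Mul(Add(-30909, Add(197160, 46)), Rational(-1, 25078)) = Mul(Add(-30909, 197206), Rational(-1, 25078)) = Mul(166297, Rational(-1, 25078)) = Rational(-166297, 25078)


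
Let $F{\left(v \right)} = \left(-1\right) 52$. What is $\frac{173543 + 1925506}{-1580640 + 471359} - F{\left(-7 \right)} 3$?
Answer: $\frac{170948787}{1109281} \approx 154.11$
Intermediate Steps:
$F{\left(v \right)} = -52$
$\frac{173543 + 1925506}{-1580640 + 471359} - F{\left(-7 \right)} 3 = \frac{173543 + 1925506}{-1580640 + 471359} - \left(-52\right) 3 = \frac{2099049}{-1109281} - -156 = 2099049 \left(- \frac{1}{1109281}\right) + 156 = - \frac{2099049}{1109281} + 156 = \frac{170948787}{1109281}$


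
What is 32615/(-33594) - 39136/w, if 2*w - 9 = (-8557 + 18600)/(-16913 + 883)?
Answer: -3832252271695/409929258 ≈ -9348.6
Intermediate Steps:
w = 134227/32060 (w = 9/2 + ((-8557 + 18600)/(-16913 + 883))/2 = 9/2 + (10043/(-16030))/2 = 9/2 + (10043*(-1/16030))/2 = 9/2 + (1/2)*(-10043/16030) = 9/2 - 10043/32060 = 134227/32060 ≈ 4.1867)
32615/(-33594) - 39136/w = 32615/(-33594) - 39136/134227/32060 = 32615*(-1/33594) - 39136*32060/134227 = -2965/3054 - 1254700160/134227 = -3832252271695/409929258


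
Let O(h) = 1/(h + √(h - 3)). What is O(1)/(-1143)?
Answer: I/(1143*(√2 - I)) ≈ -0.00029163 + 0.00041243*I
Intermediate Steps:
O(h) = 1/(h + √(-3 + h))
O(1)/(-1143) = 1/((-1143)*(1 + √(-3 + 1))) = -1/(1143*(1 + √(-2))) = -1/(1143*(1 + I*√2))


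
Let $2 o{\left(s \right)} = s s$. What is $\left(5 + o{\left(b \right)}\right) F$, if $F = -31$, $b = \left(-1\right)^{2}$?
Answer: $- \frac{341}{2} \approx -170.5$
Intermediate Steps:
$b = 1$
$o{\left(s \right)} = \frac{s^{2}}{2}$ ($o{\left(s \right)} = \frac{s s}{2} = \frac{s^{2}}{2}$)
$\left(5 + o{\left(b \right)}\right) F = \left(5 + \frac{1^{2}}{2}\right) \left(-31\right) = \left(5 + \frac{1}{2} \cdot 1\right) \left(-31\right) = \left(5 + \frac{1}{2}\right) \left(-31\right) = \frac{11}{2} \left(-31\right) = - \frac{341}{2}$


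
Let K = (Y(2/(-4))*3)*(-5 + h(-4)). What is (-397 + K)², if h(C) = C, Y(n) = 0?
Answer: 157609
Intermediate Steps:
K = 0 (K = (0*3)*(-5 - 4) = 0*(-9) = 0)
(-397 + K)² = (-397 + 0)² = (-397)² = 157609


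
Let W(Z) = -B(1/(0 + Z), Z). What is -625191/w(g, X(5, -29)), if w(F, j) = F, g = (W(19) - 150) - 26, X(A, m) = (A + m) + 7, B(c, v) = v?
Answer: 208397/65 ≈ 3206.1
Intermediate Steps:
X(A, m) = 7 + A + m
W(Z) = -Z
g = -195 (g = (-1*19 - 150) - 26 = (-19 - 150) - 26 = -169 - 26 = -195)
-625191/w(g, X(5, -29)) = -625191/(-195) = -625191*(-1/195) = 208397/65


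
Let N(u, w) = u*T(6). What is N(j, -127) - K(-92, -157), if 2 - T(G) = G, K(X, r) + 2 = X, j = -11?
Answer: 138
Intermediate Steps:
K(X, r) = -2 + X
T(G) = 2 - G
N(u, w) = -4*u (N(u, w) = u*(2 - 1*6) = u*(2 - 6) = u*(-4) = -4*u)
N(j, -127) - K(-92, -157) = -4*(-11) - (-2 - 92) = 44 - 1*(-94) = 44 + 94 = 138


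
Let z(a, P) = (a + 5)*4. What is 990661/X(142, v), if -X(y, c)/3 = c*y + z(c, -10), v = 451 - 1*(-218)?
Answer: -990661/293082 ≈ -3.3801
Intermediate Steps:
z(a, P) = 20 + 4*a (z(a, P) = (5 + a)*4 = 20 + 4*a)
v = 669 (v = 451 + 218 = 669)
X(y, c) = -60 - 12*c - 3*c*y (X(y, c) = -3*(c*y + (20 + 4*c)) = -3*(20 + 4*c + c*y) = -60 - 12*c - 3*c*y)
990661/X(142, v) = 990661/(-60 - 12*669 - 3*669*142) = 990661/(-60 - 8028 - 284994) = 990661/(-293082) = 990661*(-1/293082) = -990661/293082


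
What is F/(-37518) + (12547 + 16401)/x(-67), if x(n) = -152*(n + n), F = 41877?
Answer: 9713347/31840276 ≈ 0.30506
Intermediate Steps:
x(n) = -304*n
F/(-37518) + (12547 + 16401)/x(-67) = 41877/(-37518) + (12547 + 16401)/((-304*(-67))) = 41877*(-1/37518) + 28948/20368 = -13959/12506 + 28948*(1/20368) = -13959/12506 + 7237/5092 = 9713347/31840276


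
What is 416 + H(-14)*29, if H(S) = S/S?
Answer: 445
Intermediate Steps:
H(S) = 1
416 + H(-14)*29 = 416 + 1*29 = 416 + 29 = 445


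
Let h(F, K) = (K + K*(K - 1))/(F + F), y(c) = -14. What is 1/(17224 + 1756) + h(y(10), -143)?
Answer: -48515249/66430 ≈ -730.32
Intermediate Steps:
h(F, K) = (K + K*(-1 + K))/(2*F) (h(F, K) = (K + K*(-1 + K))/((2*F)) = (K + K*(-1 + K))*(1/(2*F)) = (K + K*(-1 + K))/(2*F))
1/(17224 + 1756) + h(y(10), -143) = 1/(17224 + 1756) + (1/2)*(-143)**2/(-14) = 1/18980 + (1/2)*(-1/14)*20449 = 1/18980 - 20449/28 = -48515249/66430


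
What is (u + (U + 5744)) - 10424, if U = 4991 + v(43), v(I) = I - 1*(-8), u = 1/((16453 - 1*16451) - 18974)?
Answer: 6867863/18972 ≈ 362.00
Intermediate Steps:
u = -1/18972 (u = 1/((16453 - 16451) - 18974) = 1/(2 - 18974) = 1/(-18972) = -1/18972 ≈ -5.2709e-5)
v(I) = 8 + I (v(I) = I + 8 = 8 + I)
U = 5042 (U = 4991 + (8 + 43) = 4991 + 51 = 5042)
(u + (U + 5744)) - 10424 = (-1/18972 + (5042 + 5744)) - 10424 = (-1/18972 + 10786) - 10424 = 204631991/18972 - 10424 = 6867863/18972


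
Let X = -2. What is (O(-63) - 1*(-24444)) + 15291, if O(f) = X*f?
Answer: 39861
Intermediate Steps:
O(f) = -2*f
(O(-63) - 1*(-24444)) + 15291 = (-2*(-63) - 1*(-24444)) + 15291 = (126 + 24444) + 15291 = 24570 + 15291 = 39861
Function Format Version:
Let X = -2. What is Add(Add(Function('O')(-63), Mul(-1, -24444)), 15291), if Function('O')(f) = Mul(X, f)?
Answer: 39861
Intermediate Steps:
Function('O')(f) = Mul(-2, f)
Add(Add(Function('O')(-63), Mul(-1, -24444)), 15291) = Add(Add(Mul(-2, -63), Mul(-1, -24444)), 15291) = Add(Add(126, 24444), 15291) = Add(24570, 15291) = 39861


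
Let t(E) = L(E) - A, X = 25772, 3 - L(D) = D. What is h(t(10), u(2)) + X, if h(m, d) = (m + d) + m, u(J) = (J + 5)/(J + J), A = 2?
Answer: 103023/4 ≈ 25756.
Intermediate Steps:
L(D) = 3 - D
u(J) = (5 + J)/(2*J) (u(J) = (5 + J)/((2*J)) = (5 + J)*(1/(2*J)) = (5 + J)/(2*J))
t(E) = 1 - E (t(E) = (3 - E) - 1*2 = (3 - E) - 2 = 1 - E)
h(m, d) = d + 2*m (h(m, d) = (d + m) + m = d + 2*m)
h(t(10), u(2)) + X = ((½)*(5 + 2)/2 + 2*(1 - 1*10)) + 25772 = ((½)*(½)*7 + 2*(1 - 10)) + 25772 = (7/4 + 2*(-9)) + 25772 = (7/4 - 18) + 25772 = -65/4 + 25772 = 103023/4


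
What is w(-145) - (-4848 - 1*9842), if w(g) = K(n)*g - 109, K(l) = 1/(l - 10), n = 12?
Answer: 29017/2 ≈ 14509.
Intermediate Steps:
K(l) = 1/(-10 + l)
w(g) = -109 + g/2 (w(g) = g/(-10 + 12) - 109 = g/2 - 109 = -109 + g/2)
w(-145) - (-4848 - 1*9842) = (-109 + (½)*(-145)) - (-4848 - 1*9842) = (-109 - 145/2) - (-4848 - 9842) = -363/2 - 1*(-14690) = -363/2 + 14690 = 29017/2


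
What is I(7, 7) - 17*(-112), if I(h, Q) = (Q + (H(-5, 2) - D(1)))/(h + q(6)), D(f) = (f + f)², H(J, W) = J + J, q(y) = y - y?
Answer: 1903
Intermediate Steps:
q(y) = 0
H(J, W) = 2*J
D(f) = 4*f² (D(f) = (2*f)² = 4*f²)
I(h, Q) = (-14 + Q)/h (I(h, Q) = (Q + (2*(-5) - 4*1²))/(h + 0) = (Q + (-10 - 4))/h = (Q - 14)/h = (-14 + Q)/h)
I(7, 7) - 17*(-112) = (-14 + 7)/7 - 17*(-112) = (⅐)*(-7) + 1904 = -1 + 1904 = 1903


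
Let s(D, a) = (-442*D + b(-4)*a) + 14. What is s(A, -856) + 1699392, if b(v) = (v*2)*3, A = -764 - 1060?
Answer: 2526158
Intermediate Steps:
A = -1824
b(v) = 6*v (b(v) = (2*v)*3 = 6*v)
s(D, a) = 14 - 442*D - 24*a (s(D, a) = (-442*D + (6*(-4))*a) + 14 = (-442*D - 24*a) + 14 = 14 - 442*D - 24*a)
s(A, -856) + 1699392 = (14 - 442*(-1824) - 24*(-856)) + 1699392 = (14 + 806208 + 20544) + 1699392 = 826766 + 1699392 = 2526158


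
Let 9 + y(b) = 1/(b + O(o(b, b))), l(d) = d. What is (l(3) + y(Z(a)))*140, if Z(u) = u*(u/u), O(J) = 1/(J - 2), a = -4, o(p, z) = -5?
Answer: -25340/29 ≈ -873.79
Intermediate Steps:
O(J) = 1/(-2 + J)
Z(u) = u (Z(u) = u*1 = u)
y(b) = -9 + 1/(-⅐ + b) (y(b) = -9 + 1/(b + 1/(-2 - 5)) = -9 + 1/(b + 1/(-7)) = -9 + 1/(b - ⅐) = -9 + 1/(-⅐ + b))
(l(3) + y(Z(a)))*140 = (3 + (16 - 63*(-4))/(-1 + 7*(-4)))*140 = (3 + (16 + 252)/(-1 - 28))*140 = (3 + 268/(-29))*140 = (3 - 1/29*268)*140 = (3 - 268/29)*140 = -181/29*140 = -25340/29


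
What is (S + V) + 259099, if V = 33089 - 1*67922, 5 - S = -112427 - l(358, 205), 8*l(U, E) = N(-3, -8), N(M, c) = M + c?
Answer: 2693573/8 ≈ 3.3670e+5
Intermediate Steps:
l(U, E) = -11/8 (l(U, E) = (-3 - 8)/8 = (⅛)*(-11) = -11/8)
S = 899445/8 (S = 5 - (-112427 - 1*(-11/8)) = 5 - (-112427 + 11/8) = 5 - 1*(-899405/8) = 5 + 899405/8 = 899445/8 ≈ 1.1243e+5)
V = -34833 (V = 33089 - 67922 = -34833)
(S + V) + 259099 = (899445/8 - 34833) + 259099 = 620781/8 + 259099 = 2693573/8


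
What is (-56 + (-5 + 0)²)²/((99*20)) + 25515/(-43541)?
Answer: -8676799/86211180 ≈ -0.10065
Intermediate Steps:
(-56 + (-5 + 0)²)²/((99*20)) + 25515/(-43541) = (-56 + (-5)²)²/1980 + 25515*(-1/43541) = (-56 + 25)²*(1/1980) - 25515/43541 = (-31)²*(1/1980) - 25515/43541 = 961*(1/1980) - 25515/43541 = 961/1980 - 25515/43541 = -8676799/86211180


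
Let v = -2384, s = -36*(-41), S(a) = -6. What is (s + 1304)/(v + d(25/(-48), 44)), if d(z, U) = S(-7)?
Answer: -278/239 ≈ -1.1632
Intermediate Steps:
s = 1476
d(z, U) = -6
(s + 1304)/(v + d(25/(-48), 44)) = (1476 + 1304)/(-2384 - 6) = 2780/(-2390) = 2780*(-1/2390) = -278/239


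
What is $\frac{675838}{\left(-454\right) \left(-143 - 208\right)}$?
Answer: $\frac{337919}{79677} \approx 4.2411$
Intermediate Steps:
$\frac{675838}{\left(-454\right) \left(-143 - 208\right)} = \frac{675838}{\left(-454\right) \left(-351\right)} = \frac{675838}{159354} = 675838 \cdot \frac{1}{159354} = \frac{337919}{79677}$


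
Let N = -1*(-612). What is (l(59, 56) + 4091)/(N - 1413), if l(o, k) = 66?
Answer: -4157/801 ≈ -5.1898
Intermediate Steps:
N = 612
(l(59, 56) + 4091)/(N - 1413) = (66 + 4091)/(612 - 1413) = 4157/(-801) = 4157*(-1/801) = -4157/801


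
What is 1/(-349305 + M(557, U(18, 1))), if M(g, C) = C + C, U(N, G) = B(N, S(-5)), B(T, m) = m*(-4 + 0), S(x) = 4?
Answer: -1/349337 ≈ -2.8626e-6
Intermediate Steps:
B(T, m) = -4*m (B(T, m) = m*(-4) = -4*m)
U(N, G) = -16 (U(N, G) = -4*4 = -16)
M(g, C) = 2*C
1/(-349305 + M(557, U(18, 1))) = 1/(-349305 + 2*(-16)) = 1/(-349305 - 32) = 1/(-349337) = -1/349337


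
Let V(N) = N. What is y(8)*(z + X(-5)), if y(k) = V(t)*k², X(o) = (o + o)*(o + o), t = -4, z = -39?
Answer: -15616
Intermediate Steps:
X(o) = 4*o² (X(o) = (2*o)*(2*o) = 4*o²)
y(k) = -4*k²
y(8)*(z + X(-5)) = (-4*8²)*(-39 + 4*(-5)²) = (-4*64)*(-39 + 4*25) = -256*(-39 + 100) = -256*61 = -15616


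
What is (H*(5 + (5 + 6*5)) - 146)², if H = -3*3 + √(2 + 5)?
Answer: 267236 - 40480*√7 ≈ 1.6014e+5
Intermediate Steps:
H = -9 + √7 ≈ -6.3542
(H*(5 + (5 + 6*5)) - 146)² = ((-9 + √7)*(5 + (5 + 6*5)) - 146)² = ((-9 + √7)*(5 + (5 + 30)) - 146)² = ((-9 + √7)*(5 + 35) - 146)² = ((-9 + √7)*40 - 146)² = ((-360 + 40*√7) - 146)² = (-506 + 40*√7)²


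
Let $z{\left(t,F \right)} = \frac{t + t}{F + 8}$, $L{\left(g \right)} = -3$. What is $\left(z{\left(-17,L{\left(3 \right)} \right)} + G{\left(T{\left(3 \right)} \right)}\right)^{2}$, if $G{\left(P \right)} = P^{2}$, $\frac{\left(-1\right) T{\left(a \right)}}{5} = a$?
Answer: $\frac{1190281}{25} \approx 47611.0$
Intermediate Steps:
$z{\left(t,F \right)} = \frac{2 t}{8 + F}$
$T{\left(a \right)} = - 5 a$
$\left(z{\left(-17,L{\left(3 \right)} \right)} + G{\left(T{\left(3 \right)} \right)}\right)^{2} = \left(2 \left(-17\right) \frac{1}{8 - 3} + \left(\left(-5\right) 3\right)^{2}\right)^{2} = \left(2 \left(-17\right) \frac{1}{5} + \left(-15\right)^{2}\right)^{2} = \left(2 \left(-17\right) \frac{1}{5} + 225\right)^{2} = \left(- \frac{34}{5} + 225\right)^{2} = \left(\frac{1091}{5}\right)^{2} = \frac{1190281}{25}$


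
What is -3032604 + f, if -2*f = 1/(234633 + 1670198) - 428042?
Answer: -10737848548947/3809662 ≈ -2.8186e+6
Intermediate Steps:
f = 815347670901/3809662 (f = -(1/(234633 + 1670198) - 428042)/2 = -(1/1904831 - 428042)/2 = -1/2*(-815347670901/1904831) = 815347670901/3809662 ≈ 2.1402e+5)
-3032604 + f = -3032604 + 815347670901/3809662 = -10737848548947/3809662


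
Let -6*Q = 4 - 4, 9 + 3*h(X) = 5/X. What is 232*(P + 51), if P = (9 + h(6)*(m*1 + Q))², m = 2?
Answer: 1195960/81 ≈ 14765.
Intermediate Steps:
h(X) = -3 + 5/(3*X) (h(X) = -3 + (5/X)/3 = -3 + 5/(3*X))
Q = 0 (Q = -(4 - 4)/6 = -⅙*0 = 0)
P = 1024/81 (P = (9 + (-3 + (5/3)/6)*(2*1 + 0))² = (9 + (-3 + (5/3)*(⅙))*(2 + 0))² = (9 + (-3 + 5/18)*2)² = (9 - 49/18*2)² = (9 - 49/9)² = (32/9)² = 1024/81 ≈ 12.642)
232*(P + 51) = 232*(1024/81 + 51) = 232*(5155/81) = 1195960/81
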